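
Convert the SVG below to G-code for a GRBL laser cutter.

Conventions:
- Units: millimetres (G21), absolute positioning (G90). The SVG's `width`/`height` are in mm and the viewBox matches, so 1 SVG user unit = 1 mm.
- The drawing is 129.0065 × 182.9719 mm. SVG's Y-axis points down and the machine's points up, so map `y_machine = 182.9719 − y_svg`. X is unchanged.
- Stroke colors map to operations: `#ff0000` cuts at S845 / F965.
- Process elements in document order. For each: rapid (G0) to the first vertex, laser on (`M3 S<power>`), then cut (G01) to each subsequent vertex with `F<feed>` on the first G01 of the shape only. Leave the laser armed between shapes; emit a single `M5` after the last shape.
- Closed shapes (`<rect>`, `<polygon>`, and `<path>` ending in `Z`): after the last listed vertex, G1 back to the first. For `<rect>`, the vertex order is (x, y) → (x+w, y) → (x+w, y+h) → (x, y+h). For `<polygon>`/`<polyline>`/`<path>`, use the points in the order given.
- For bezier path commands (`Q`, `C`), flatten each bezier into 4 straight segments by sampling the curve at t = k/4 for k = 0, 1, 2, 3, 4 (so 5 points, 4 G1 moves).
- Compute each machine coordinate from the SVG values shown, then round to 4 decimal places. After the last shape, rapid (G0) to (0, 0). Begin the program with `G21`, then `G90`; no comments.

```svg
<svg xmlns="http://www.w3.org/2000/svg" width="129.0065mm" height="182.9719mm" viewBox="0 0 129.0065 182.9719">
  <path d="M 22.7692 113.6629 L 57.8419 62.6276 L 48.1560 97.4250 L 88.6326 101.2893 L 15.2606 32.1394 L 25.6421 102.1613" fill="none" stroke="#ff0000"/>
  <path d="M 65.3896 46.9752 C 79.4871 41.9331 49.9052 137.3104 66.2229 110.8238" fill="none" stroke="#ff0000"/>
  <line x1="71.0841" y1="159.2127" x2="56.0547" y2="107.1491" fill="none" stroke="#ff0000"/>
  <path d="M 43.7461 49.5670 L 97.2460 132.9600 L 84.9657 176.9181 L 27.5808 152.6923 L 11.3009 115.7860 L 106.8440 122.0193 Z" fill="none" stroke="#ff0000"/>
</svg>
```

G21
G90
G0 X22.7692 Y69.3090
M3 S845
G01 X57.8419 Y120.3443 F965
G01 X48.1560 Y85.5469
G01 X88.6326 Y81.6826
G01 X15.2606 Y150.8325
G01 X25.6421 Y80.8106
G0 X65.3896 Y135.9967
M3 S845
G01 X69.1725 Y124.4228 F965
G01 X64.9737 Y96.0307
G01 X61.1911 Y71.6595
G01 X66.2229 Y72.1481
G0 X71.0841 Y23.7592
M3 S845
G01 X56.0547 Y75.8228 F965
G0 X43.7461 Y133.4049
M3 S845
G01 X97.2460 Y50.0119 F965
G01 X84.9657 Y6.0538
G01 X27.5808 Y30.2796
G01 X11.3009 Y67.1859
G01 X106.8440 Y60.9526
G01 X43.7461 Y133.4049
M5
G0 X0.0000 Y0.0000

Since the viewBox matches the mm dimensions, user units are millimetres directly. The only transform is the Y-flip y_m = 182.9719 − y_svg.

Shape 1 is a open polyline drawn with `<path>`. Its stroke #ff0000 means cut at S845, F965. After flipping Y the toolpath is (22.7692,69.3090) → (57.8419,120.3443) → (48.1560,85.5469) → (88.6326,81.6826) → (15.2606,150.8325) → (25.6421,80.8106).

Shape 2 is a cubic bezier drawn with `<path>`. Its stroke #ff0000 means cut at S845, F965. After flipping Y the toolpath is (65.3896,135.9967) → (69.1725,124.4228) → (64.9737,96.0307) → (61.1911,71.6595) → (66.2229,72.1481).

Shape 3 is a line segment drawn with `<line>`. Its stroke #ff0000 means cut at S845, F965. After flipping Y the toolpath is (71.0841,23.7592) → (56.0547,75.8228).

Shape 4 is a closed polygon drawn with `<path>`. Its stroke #ff0000 means cut at S845, F965. After flipping Y the toolpath is (43.7461,133.4049) → (97.2460,50.0119) → (84.9657,6.0538) → (27.5808,30.2796) → (11.3009,67.1859) → (106.8440,60.9526) → (43.7461,133.4049), returning to the start.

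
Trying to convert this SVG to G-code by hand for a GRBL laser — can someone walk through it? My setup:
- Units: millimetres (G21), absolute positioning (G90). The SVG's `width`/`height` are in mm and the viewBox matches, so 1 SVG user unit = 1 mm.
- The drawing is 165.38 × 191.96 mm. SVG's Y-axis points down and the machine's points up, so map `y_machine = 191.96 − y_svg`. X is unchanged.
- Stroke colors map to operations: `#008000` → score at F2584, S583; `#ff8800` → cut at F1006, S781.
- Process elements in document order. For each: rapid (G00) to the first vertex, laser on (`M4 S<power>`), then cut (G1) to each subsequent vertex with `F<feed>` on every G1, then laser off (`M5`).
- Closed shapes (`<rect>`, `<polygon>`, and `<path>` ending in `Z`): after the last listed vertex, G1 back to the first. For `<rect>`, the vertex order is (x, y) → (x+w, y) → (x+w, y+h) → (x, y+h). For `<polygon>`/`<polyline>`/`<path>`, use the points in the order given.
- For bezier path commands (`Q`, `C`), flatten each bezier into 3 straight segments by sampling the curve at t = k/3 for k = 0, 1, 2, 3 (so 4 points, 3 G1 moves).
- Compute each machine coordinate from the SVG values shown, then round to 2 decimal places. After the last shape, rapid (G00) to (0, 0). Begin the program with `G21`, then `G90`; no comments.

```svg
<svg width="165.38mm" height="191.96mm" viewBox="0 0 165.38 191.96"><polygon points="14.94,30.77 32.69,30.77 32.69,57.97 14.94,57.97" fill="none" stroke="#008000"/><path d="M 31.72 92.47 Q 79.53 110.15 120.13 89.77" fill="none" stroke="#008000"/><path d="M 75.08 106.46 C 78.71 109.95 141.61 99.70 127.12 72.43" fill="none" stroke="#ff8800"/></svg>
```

viewBox `0 0 165.38 191.96` with mm width/height → 1 unit = 1 mm. Flip: y_m = 191.96 − y_svg.

**Shape 1** — `<polygon>` rectangle, stroke `#008000` → score (S583, F2584). Machine vertices: (14.94,161.19) → (32.69,161.19) → (32.69,133.99) → (14.94,133.99) → (14.94,161.19). Closed: final G1 returns to the first vertex.

**Shape 2** — `<path>` quadratic bezier, stroke `#008000` → score (S583, F2584). Control points (SVG): P0=(31.72,92.47), P1=(79.53,110.15), P2=(120.13,89.77); sampled at t=k/3. Machine vertices: (31.72,99.49) → (62.79,91.93) → (92.26,92.83) → (120.13,102.19). Open path.

**Shape 3** — `<path>` cubic bezier, stroke `#ff8800` → cut (S781, F1006). Control points (SVG): P0=(75.08,106.46), P1=(78.71,109.95), P2=(141.61,99.70), P3=(127.12,72.43); sampled at t=k/3. Machine vertices: (75.08,85.50) → (93.41,86.71) → (120.87,97.81) → (127.12,119.53). Open path.

G21
G90
G00 X14.94 Y161.19
M4 S583
G1 X32.69 Y161.19 F2584
G1 X32.69 Y133.99 F2584
G1 X14.94 Y133.99 F2584
G1 X14.94 Y161.19 F2584
M5
G00 X31.72 Y99.49
M4 S583
G1 X62.79 Y91.93 F2584
G1 X92.26 Y92.83 F2584
G1 X120.13 Y102.19 F2584
M5
G00 X75.08 Y85.50
M4 S781
G1 X93.41 Y86.71 F1006
G1 X120.87 Y97.81 F1006
G1 X127.12 Y119.53 F1006
M5
G00 X0.00 Y0.00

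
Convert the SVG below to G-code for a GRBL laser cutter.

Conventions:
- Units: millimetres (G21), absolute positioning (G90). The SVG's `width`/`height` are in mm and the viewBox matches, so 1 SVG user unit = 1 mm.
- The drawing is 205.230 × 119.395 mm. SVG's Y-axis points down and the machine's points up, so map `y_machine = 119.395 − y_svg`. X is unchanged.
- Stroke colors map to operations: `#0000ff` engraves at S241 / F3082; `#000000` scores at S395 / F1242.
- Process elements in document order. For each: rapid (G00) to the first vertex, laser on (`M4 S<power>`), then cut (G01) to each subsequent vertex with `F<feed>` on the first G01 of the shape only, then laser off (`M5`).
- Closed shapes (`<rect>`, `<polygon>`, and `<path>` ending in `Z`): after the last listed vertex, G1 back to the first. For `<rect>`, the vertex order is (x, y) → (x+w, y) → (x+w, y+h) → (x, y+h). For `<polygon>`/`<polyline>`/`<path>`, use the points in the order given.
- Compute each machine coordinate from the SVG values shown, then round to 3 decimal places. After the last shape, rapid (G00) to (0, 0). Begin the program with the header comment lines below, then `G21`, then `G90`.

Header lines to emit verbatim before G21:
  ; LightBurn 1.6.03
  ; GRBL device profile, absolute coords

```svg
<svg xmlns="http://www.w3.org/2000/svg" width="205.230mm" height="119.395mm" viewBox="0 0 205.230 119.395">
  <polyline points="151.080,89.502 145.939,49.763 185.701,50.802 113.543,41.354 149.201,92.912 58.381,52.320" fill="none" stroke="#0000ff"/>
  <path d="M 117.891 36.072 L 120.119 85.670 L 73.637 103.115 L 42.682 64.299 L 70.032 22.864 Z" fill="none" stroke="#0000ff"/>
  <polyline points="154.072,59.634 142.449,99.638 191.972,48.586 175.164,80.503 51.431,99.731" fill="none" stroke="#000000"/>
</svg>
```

1 u = 1 mm; y_m = 119.395 − y.

[1] `<polyline>` open polyline, #0000ff→engrave S241 F3082: (151.080,29.893) → (145.939,69.632) → (185.701,68.593) → (113.543,78.041) → (149.201,26.483) → (58.381,67.075)

[2] `<path>` regular polygon, #0000ff→engrave S241 F3082: (117.891,83.323) → (120.119,33.725) → (73.637,16.280) → (42.682,55.096) → (70.032,96.531) → (117.891,83.323) (closed)

[3] `<polyline>` open polyline, #000000→score S395 F1242: (154.072,59.761) → (142.449,19.757) → (191.972,70.809) → (175.164,38.892) → (51.431,19.664)

; LightBurn 1.6.03
; GRBL device profile, absolute coords
G21
G90
G00 X151.080 Y29.893
M4 S241
G01 X145.939 Y69.632 F3082
G01 X185.701 Y68.593
G01 X113.543 Y78.041
G01 X149.201 Y26.483
G01 X58.381 Y67.075
M5
G00 X117.891 Y83.323
M4 S241
G01 X120.119 Y33.725 F3082
G01 X73.637 Y16.280
G01 X42.682 Y55.096
G01 X70.032 Y96.531
G01 X117.891 Y83.323
M5
G00 X154.072 Y59.761
M4 S395
G01 X142.449 Y19.757 F1242
G01 X191.972 Y70.809
G01 X175.164 Y38.892
G01 X51.431 Y19.664
M5
G00 X0.000 Y0.000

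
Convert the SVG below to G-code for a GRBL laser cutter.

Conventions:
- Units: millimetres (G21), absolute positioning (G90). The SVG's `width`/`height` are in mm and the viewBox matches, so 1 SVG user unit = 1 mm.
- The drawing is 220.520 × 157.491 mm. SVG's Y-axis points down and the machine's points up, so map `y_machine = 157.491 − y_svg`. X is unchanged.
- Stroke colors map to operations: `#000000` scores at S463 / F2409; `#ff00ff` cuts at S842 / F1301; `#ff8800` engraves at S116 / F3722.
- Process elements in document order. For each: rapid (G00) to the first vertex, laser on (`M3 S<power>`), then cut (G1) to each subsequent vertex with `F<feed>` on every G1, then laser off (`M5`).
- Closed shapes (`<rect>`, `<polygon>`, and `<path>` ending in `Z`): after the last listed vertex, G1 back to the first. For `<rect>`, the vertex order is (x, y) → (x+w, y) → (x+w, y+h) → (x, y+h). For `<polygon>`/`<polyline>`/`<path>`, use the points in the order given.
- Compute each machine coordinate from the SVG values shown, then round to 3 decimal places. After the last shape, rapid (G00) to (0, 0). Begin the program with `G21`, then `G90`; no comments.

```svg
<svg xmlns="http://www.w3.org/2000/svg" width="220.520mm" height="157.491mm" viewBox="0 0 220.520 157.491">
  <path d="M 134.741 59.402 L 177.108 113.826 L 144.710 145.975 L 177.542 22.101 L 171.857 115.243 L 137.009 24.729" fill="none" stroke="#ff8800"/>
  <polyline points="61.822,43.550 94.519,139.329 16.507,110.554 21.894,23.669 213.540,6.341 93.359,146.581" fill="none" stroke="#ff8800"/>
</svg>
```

viewBox `0 0 220.520 157.491` with mm width/height → 1 unit = 1 mm. Flip: y_m = 157.491 − y_svg.

**Shape 1** — `<path>` open polyline, stroke `#ff8800` → engrave (S116, F3722). Machine vertices: (134.741,98.089) → (177.108,43.665) → (144.710,11.516) → (177.542,135.390) → (171.857,42.248) → (137.009,132.762). Open path.

**Shape 2** — `<polyline>` open polyline, stroke `#ff8800` → engrave (S116, F3722). Machine vertices: (61.822,113.941) → (94.519,18.162) → (16.507,46.937) → (21.894,133.822) → (213.540,151.150) → (93.359,10.910). Open path.

G21
G90
G00 X134.741 Y98.089
M3 S116
G1 X177.108 Y43.665 F3722
G1 X144.710 Y11.516 F3722
G1 X177.542 Y135.390 F3722
G1 X171.857 Y42.248 F3722
G1 X137.009 Y132.762 F3722
M5
G00 X61.822 Y113.941
M3 S116
G1 X94.519 Y18.162 F3722
G1 X16.507 Y46.937 F3722
G1 X21.894 Y133.822 F3722
G1 X213.540 Y151.150 F3722
G1 X93.359 Y10.910 F3722
M5
G00 X0.000 Y0.000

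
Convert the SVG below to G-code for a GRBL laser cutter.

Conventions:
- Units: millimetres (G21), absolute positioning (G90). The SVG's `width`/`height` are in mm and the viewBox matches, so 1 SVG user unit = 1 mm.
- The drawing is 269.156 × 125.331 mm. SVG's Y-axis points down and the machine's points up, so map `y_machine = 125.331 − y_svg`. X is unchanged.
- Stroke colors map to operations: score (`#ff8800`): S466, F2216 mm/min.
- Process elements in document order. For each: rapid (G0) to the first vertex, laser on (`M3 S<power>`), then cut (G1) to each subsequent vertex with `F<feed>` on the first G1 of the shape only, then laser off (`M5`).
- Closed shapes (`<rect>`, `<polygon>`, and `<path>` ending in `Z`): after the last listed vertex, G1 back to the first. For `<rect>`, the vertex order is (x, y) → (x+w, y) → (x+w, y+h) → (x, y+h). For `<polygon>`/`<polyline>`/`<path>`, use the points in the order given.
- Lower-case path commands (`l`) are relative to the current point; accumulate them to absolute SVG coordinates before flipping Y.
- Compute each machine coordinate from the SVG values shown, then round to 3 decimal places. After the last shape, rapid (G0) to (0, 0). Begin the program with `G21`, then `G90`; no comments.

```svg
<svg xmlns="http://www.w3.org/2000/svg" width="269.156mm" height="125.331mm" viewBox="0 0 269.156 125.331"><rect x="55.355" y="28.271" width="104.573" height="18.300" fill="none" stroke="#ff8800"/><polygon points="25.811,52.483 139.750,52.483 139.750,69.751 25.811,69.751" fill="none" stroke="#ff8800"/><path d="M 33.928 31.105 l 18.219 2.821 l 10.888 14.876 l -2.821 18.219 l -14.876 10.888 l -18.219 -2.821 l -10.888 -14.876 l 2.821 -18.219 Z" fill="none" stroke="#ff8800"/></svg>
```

1 u = 1 mm; y_m = 125.331 − y.

[1] `<rect>` rectangle, #ff8800→score S466 F2216: (55.355,97.060) → (159.928,97.060) → (159.928,78.760) → (55.355,78.760) → (55.355,97.060) (closed)

[2] `<polygon>` rectangle, #ff8800→score S466 F2216: (25.811,72.848) → (139.750,72.848) → (139.750,55.580) → (25.811,55.580) → (25.811,72.848) (closed)

[3] `<path>` regular polygon, #ff8800→score S466 F2216: (33.928,94.226) → (52.147,91.405) → (63.035,76.529) → (60.214,58.310) → (45.338,47.422) → (27.119,50.243) → (16.231,65.119) → (19.052,83.338) → (33.928,94.226) (closed)

G21
G90
G0 X55.355 Y97.060
M3 S466
G1 X159.928 Y97.060 F2216
G1 X159.928 Y78.760
G1 X55.355 Y78.760
G1 X55.355 Y97.060
M5
G0 X25.811 Y72.848
M3 S466
G1 X139.750 Y72.848 F2216
G1 X139.750 Y55.580
G1 X25.811 Y55.580
G1 X25.811 Y72.848
M5
G0 X33.928 Y94.226
M3 S466
G1 X52.147 Y91.405 F2216
G1 X63.035 Y76.529
G1 X60.214 Y58.310
G1 X45.338 Y47.422
G1 X27.119 Y50.243
G1 X16.231 Y65.119
G1 X19.052 Y83.338
G1 X33.928 Y94.226
M5
G0 X0.000 Y0.000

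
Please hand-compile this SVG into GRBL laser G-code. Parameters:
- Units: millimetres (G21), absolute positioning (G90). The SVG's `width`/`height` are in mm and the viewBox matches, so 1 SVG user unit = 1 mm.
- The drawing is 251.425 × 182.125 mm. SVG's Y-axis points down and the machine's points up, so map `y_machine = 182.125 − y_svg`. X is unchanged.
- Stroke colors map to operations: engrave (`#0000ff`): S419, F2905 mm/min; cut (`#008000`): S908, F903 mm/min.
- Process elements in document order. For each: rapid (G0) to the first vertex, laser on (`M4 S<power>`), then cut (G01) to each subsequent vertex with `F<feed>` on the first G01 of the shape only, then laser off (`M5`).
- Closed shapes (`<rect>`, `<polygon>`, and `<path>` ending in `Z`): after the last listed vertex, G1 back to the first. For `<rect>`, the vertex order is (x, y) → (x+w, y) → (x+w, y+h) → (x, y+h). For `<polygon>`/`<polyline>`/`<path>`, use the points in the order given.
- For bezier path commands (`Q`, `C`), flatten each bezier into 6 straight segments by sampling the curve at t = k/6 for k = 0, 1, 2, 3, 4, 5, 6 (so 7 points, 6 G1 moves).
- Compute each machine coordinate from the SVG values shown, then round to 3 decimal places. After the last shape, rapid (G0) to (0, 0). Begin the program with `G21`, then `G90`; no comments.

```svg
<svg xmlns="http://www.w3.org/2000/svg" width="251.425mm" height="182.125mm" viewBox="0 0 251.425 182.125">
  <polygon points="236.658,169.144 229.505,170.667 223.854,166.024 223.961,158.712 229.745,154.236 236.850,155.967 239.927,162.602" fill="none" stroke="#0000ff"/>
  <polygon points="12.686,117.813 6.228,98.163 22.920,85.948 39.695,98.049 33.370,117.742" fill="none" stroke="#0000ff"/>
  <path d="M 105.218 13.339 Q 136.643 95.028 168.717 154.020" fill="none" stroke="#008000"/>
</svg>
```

G21
G90
G0 X236.658 Y12.981
M4 S419
G01 X229.505 Y11.458 F2905
G01 X223.854 Y16.101
G01 X223.961 Y23.413
G01 X229.745 Y27.889
G01 X236.850 Y26.158
G01 X239.927 Y19.523
G01 X236.658 Y12.981
M5
G0 X12.686 Y64.312
M4 S419
G01 X6.228 Y83.962 F2905
G01 X22.920 Y96.177
G01 X39.695 Y84.076
G01 X33.370 Y64.383
G01 X12.686 Y64.312
M5
G0 X105.218 Y168.786
M4 S908
G01 X115.711 Y142.187 F903
G01 X126.240 Y116.849
G01 X136.805 Y92.771
G01 X147.406 Y69.955
G01 X158.044 Y48.399
G01 X168.717 Y28.105
M5
G0 X0.000 Y0.000

1 u = 1 mm; y_m = 182.125 − y.

[1] `<polygon>` regular polygon, #0000ff→engrave S419 F2905: (236.658,12.981) → (229.505,11.458) → (223.854,16.101) → (223.961,23.413) → (229.745,27.889) → (236.850,26.158) → (239.927,19.523) → (236.658,12.981) (closed)

[2] `<polygon>` regular polygon, #0000ff→engrave S419 F2905: (12.686,64.312) → (6.228,83.962) → (22.920,96.177) → (39.695,84.076) → (33.370,64.383) → (12.686,64.312) (closed)

[3] `<path>` quadratic bezier, #008000→cut S908 F903: (105.218,168.786) → (115.711,142.187) → (126.240,116.849) → (136.805,92.771) → (147.406,69.955) → (158.044,48.399) → (168.717,28.105)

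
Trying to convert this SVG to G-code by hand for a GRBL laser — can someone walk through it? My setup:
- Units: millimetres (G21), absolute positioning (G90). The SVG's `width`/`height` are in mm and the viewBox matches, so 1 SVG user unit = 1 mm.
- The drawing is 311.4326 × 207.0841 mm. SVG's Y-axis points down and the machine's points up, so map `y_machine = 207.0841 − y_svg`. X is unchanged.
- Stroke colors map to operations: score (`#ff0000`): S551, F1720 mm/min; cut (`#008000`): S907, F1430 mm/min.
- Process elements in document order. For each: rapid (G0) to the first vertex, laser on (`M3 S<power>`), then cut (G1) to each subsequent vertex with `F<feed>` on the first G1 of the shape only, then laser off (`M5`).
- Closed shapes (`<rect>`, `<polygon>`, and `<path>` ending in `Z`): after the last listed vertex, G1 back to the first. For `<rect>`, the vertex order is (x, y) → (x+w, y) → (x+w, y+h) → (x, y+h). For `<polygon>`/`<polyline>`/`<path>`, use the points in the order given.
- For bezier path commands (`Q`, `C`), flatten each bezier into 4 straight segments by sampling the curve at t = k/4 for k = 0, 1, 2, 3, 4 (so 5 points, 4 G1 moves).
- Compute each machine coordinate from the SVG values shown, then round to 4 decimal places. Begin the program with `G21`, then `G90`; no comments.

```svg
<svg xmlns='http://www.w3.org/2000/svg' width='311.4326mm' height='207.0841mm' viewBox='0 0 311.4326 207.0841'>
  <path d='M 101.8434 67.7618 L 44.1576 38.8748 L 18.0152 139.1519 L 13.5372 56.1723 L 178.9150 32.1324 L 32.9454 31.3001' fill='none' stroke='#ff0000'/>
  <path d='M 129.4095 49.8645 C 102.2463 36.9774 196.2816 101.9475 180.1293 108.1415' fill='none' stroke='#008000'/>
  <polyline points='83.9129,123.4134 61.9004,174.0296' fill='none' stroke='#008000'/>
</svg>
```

G21
G90
G0 X101.8434 Y139.3223
M3 S551
G1 X44.1576 Y168.2093 F1720
G1 X18.0152 Y67.9322
G1 X13.5372 Y150.9118
G1 X178.9150 Y174.9517
G1 X32.9454 Y175.7840
M5
G0 X129.4095 Y157.2196
M3 S907
G1 X128.1464 Y154.4216 F1430
G1 X150.6403 Y135.2365
G1 X175.1988 Y112.4737
G1 X180.1293 Y98.9426
M5
G0 X83.9129 Y83.6707
M3 S907
G1 X61.9004 Y33.0545 F1430
M5

1 u = 1 mm; y_m = 207.0841 − y.

[1] `<path>` open polyline, #ff0000→score S551 F1720: (101.8434,139.3223) → (44.1576,168.2093) → (18.0152,67.9322) → (13.5372,150.9118) → (178.9150,174.9517) → (32.9454,175.7840)

[2] `<path>` cubic bezier, #008000→cut S907 F1430: (129.4095,157.2196) → (128.1464,154.4216) → (150.6403,135.2365) → (175.1988,112.4737) → (180.1293,98.9426)

[3] `<polyline>` line segment, #008000→cut S907 F1430: (83.9129,83.6707) → (61.9004,33.0545)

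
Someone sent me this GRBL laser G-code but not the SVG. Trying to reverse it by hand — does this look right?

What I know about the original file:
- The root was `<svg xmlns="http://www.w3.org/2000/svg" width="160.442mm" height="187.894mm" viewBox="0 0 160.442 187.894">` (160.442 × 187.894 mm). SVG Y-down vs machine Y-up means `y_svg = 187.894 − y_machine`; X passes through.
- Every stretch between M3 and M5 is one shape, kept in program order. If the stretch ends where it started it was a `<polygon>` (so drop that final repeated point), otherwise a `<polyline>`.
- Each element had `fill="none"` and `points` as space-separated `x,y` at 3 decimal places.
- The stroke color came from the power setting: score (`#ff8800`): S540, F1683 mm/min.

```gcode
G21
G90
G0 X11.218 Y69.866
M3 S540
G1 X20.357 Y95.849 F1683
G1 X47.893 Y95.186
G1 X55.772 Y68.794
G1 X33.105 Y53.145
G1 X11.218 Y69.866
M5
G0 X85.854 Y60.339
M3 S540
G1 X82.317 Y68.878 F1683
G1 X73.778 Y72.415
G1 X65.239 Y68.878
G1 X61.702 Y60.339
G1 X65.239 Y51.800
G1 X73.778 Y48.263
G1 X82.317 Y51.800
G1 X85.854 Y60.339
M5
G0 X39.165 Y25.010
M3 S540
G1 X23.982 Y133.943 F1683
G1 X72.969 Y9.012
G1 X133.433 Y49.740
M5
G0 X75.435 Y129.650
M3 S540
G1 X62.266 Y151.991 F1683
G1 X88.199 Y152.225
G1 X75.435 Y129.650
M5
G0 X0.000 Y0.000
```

<svg xmlns="http://www.w3.org/2000/svg" width="160.442mm" height="187.894mm" viewBox="0 0 160.442 187.894">
  <polygon points="11.218,118.028 20.357,92.045 47.893,92.708 55.772,119.100 33.105,134.749" fill="none" stroke="#ff8800"/>
  <polygon points="85.854,127.555 82.317,119.016 73.778,115.479 65.239,119.016 61.702,127.555 65.239,136.094 73.778,139.631 82.317,136.094" fill="none" stroke="#ff8800"/>
  <polyline points="39.165,162.884 23.982,53.951 72.969,178.882 133.433,138.154" fill="none" stroke="#ff8800"/>
  <polygon points="75.435,58.244 62.266,35.903 88.199,35.669" fill="none" stroke="#ff8800"/>
</svg>

Machine Y-up, SVG Y-down with viewBox height 187.894, so y_svg = 187.894 − y_machine; X carries over. Every run uses S540, so all elements get stroke `#ff8800` (score).

Run 1: The run returns to its start, so emit a `<polygon>` with points (Y-flipped): 11.218,118.028 20.357,92.045 47.893,92.708 55.772,119.100 33.105,134.749.

Run 2: The run returns to its start, so emit a `<polygon>` with points (Y-flipped): 85.854,127.555 82.317,119.016 73.778,115.479 65.239,119.016 61.702,127.555 65.239,136.094 73.778,139.631 82.317,136.094.

Run 3: The run is open, so emit a `<polyline>` with points (Y-flipped): 39.165,162.884 23.982,53.951 72.969,178.882 133.433,138.154.

Run 4: The run returns to its start, so emit a `<polygon>` with points (Y-flipped): 75.435,58.244 62.266,35.903 88.199,35.669.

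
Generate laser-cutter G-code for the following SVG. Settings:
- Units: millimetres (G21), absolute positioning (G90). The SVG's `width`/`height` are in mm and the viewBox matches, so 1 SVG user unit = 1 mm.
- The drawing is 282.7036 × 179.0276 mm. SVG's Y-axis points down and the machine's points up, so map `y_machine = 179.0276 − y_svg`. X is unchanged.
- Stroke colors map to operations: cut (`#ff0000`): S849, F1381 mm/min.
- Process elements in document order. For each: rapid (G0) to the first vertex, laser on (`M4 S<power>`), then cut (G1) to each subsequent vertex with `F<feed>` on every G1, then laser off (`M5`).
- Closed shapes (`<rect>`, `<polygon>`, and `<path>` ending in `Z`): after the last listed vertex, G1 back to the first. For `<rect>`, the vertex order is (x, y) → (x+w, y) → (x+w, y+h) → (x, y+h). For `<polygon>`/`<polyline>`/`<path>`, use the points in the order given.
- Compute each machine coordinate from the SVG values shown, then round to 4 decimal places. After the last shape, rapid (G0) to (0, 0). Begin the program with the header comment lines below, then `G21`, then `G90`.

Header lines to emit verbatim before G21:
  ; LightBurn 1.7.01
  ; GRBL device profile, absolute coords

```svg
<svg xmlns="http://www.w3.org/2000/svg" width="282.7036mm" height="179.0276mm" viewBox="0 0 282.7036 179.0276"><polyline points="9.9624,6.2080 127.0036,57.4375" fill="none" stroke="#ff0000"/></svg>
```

viewBox `0 0 282.7036 179.0276` with mm width/height → 1 unit = 1 mm. Flip: y_m = 179.0276 − y_svg.

**Shape 1** — `<polyline>` line segment, stroke `#ff0000` → cut (S849, F1381). Machine vertices: (9.9624,172.8196) → (127.0036,121.5901). Open path.

; LightBurn 1.7.01
; GRBL device profile, absolute coords
G21
G90
G0 X9.9624 Y172.8196
M4 S849
G1 X127.0036 Y121.5901 F1381
M5
G0 X0.0000 Y0.0000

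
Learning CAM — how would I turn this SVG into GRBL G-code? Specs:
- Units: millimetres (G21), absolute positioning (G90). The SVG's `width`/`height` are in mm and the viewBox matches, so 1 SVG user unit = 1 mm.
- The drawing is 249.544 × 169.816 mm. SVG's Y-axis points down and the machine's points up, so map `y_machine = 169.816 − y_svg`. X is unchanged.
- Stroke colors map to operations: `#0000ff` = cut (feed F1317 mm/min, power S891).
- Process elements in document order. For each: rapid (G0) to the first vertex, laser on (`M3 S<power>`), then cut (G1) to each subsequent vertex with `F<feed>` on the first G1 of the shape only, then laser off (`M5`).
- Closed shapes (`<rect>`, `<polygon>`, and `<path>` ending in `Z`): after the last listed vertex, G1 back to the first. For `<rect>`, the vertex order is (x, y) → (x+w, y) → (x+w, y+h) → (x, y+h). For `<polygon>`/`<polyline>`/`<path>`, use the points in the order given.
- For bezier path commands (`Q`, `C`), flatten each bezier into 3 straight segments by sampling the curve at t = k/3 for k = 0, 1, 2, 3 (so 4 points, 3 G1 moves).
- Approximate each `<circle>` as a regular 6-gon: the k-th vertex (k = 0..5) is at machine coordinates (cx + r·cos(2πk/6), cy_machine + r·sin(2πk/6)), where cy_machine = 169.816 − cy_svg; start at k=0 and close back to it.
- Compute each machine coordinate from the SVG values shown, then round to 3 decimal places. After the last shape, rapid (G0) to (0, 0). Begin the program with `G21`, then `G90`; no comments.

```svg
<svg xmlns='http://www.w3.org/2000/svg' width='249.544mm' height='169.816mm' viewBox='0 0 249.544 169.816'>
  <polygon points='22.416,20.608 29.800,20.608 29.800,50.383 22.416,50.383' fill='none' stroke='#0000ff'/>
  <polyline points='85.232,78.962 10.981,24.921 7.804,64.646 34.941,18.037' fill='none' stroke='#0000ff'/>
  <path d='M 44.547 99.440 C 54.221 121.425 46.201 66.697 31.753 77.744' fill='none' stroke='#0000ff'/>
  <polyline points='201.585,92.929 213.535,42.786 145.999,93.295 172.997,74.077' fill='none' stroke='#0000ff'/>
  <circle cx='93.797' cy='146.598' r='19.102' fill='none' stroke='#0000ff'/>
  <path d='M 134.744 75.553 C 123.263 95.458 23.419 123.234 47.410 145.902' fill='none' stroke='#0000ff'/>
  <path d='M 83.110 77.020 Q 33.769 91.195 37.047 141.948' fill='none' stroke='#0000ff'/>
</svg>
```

Since the viewBox matches the mm dimensions, user units are millimetres directly. The only transform is the Y-flip y_m = 169.816 − y_svg.

Shape 1 is a rectangle drawn with `<polygon>`. Its stroke #0000ff means cut at S891, F1317. After flipping Y the toolpath is (22.416,149.208) → (29.800,149.208) → (29.800,119.433) → (22.416,119.433) → (22.416,149.208), returning to the start.

Shape 2 is a open polyline drawn with `<polyline>`. Its stroke #0000ff means cut at S891, F1317. After flipping Y the toolpath is (85.232,90.854) → (10.981,144.895) → (7.804,105.170) → (34.941,151.779).

Shape 3 is a cubic bezier drawn with `<path>`. Its stroke #0000ff means cut at S891, F1317. After flipping Y the toolpath is (44.547,70.376) → (48.740,68.685) → (43.641,86.471) → (31.753,92.072).

Shape 4 is a open polyline drawn with `<polyline>`. Its stroke #0000ff means cut at S891, F1317. After flipping Y the toolpath is (201.585,76.887) → (213.535,127.030) → (145.999,76.521) → (172.997,95.739).

Shape 5 is a circle drawn with `<circle>`. Its stroke #0000ff means cut at S891, F1317. After flipping Y the toolpath is (112.899,23.218) → (103.348,39.761) → (84.246,39.761) → (74.695,23.218) → (84.246,6.675) → (103.348,6.675) → (112.899,23.218), returning to the start.

Shape 6 is a cubic bezier drawn with `<path>`. Its stroke #0000ff means cut at S891, F1317. After flipping Y the toolpath is (134.744,94.263) → (101.668,72.215) → (56.838,47.804) → (47.410,23.914).

Shape 7 is a quadratic bezier drawn with `<path>`. Its stroke #0000ff means cut at S891, F1317. After flipping Y the toolpath is (83.110,92.796) → (56.063,79.282) → (40.708,57.639) → (37.047,27.868).

G21
G90
G0 X22.416 Y149.208
M3 S891
G1 X29.800 Y149.208 F1317
G1 X29.800 Y119.433
G1 X22.416 Y119.433
G1 X22.416 Y149.208
M5
G0 X85.232 Y90.854
M3 S891
G1 X10.981 Y144.895 F1317
G1 X7.804 Y105.170
G1 X34.941 Y151.779
M5
G0 X44.547 Y70.376
M3 S891
G1 X48.740 Y68.685 F1317
G1 X43.641 Y86.471
G1 X31.753 Y92.072
M5
G0 X201.585 Y76.887
M3 S891
G1 X213.535 Y127.030 F1317
G1 X145.999 Y76.521
G1 X172.997 Y95.739
M5
G0 X112.899 Y23.218
M3 S891
G1 X103.348 Y39.761 F1317
G1 X84.246 Y39.761
G1 X74.695 Y23.218
G1 X84.246 Y6.675
G1 X103.348 Y6.675
G1 X112.899 Y23.218
M5
G0 X134.744 Y94.263
M3 S891
G1 X101.668 Y72.215 F1317
G1 X56.838 Y47.804
G1 X47.410 Y23.914
M5
G0 X83.110 Y92.796
M3 S891
G1 X56.063 Y79.282 F1317
G1 X40.708 Y57.639
G1 X37.047 Y27.868
M5
G0 X0.000 Y0.000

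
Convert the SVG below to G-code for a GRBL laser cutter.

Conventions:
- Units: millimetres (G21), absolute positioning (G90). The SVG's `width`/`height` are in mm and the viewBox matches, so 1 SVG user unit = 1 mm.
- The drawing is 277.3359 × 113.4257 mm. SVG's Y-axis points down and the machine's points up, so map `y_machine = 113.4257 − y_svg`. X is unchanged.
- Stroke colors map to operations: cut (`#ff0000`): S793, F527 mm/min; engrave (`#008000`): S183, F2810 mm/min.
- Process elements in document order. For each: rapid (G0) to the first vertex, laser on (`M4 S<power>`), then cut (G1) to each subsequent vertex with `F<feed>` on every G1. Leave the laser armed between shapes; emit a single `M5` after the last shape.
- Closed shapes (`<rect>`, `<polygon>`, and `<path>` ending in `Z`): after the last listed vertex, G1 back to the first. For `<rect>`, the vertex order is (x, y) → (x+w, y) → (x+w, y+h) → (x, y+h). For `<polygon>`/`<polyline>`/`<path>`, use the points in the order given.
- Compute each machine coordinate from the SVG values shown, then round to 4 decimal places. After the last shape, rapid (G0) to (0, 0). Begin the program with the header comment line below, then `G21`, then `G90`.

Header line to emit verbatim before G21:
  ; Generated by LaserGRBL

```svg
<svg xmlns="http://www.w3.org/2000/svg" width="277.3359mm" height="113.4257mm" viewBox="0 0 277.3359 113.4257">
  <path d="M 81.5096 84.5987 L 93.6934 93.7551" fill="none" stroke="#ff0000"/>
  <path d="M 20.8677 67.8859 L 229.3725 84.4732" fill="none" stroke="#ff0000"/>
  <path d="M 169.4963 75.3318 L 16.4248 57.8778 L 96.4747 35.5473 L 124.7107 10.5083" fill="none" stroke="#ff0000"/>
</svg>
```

; Generated by LaserGRBL
G21
G90
G0 X81.5096 Y28.8270
M4 S793
G1 X93.6934 Y19.6706 F527
G0 X20.8677 Y45.5398
M4 S793
G1 X229.3725 Y28.9525 F527
G0 X169.4963 Y38.0939
M4 S793
G1 X16.4248 Y55.5479 F527
G1 X96.4747 Y77.8784 F527
G1 X124.7107 Y102.9174 F527
M5
G0 X0.0000 Y0.0000

Since the viewBox matches the mm dimensions, user units are millimetres directly. The only transform is the Y-flip y_m = 113.4257 − y_svg.

Shape 1 is a line segment drawn with `<path>`. Its stroke #ff0000 means cut at S793, F527. After flipping Y the toolpath is (81.5096,28.8270) → (93.6934,19.6706).

Shape 2 is a line segment drawn with `<path>`. Its stroke #ff0000 means cut at S793, F527. After flipping Y the toolpath is (20.8677,45.5398) → (229.3725,28.9525).

Shape 3 is a open polyline drawn with `<path>`. Its stroke #ff0000 means cut at S793, F527. After flipping Y the toolpath is (169.4963,38.0939) → (16.4248,55.5479) → (96.4747,77.8784) → (124.7107,102.9174).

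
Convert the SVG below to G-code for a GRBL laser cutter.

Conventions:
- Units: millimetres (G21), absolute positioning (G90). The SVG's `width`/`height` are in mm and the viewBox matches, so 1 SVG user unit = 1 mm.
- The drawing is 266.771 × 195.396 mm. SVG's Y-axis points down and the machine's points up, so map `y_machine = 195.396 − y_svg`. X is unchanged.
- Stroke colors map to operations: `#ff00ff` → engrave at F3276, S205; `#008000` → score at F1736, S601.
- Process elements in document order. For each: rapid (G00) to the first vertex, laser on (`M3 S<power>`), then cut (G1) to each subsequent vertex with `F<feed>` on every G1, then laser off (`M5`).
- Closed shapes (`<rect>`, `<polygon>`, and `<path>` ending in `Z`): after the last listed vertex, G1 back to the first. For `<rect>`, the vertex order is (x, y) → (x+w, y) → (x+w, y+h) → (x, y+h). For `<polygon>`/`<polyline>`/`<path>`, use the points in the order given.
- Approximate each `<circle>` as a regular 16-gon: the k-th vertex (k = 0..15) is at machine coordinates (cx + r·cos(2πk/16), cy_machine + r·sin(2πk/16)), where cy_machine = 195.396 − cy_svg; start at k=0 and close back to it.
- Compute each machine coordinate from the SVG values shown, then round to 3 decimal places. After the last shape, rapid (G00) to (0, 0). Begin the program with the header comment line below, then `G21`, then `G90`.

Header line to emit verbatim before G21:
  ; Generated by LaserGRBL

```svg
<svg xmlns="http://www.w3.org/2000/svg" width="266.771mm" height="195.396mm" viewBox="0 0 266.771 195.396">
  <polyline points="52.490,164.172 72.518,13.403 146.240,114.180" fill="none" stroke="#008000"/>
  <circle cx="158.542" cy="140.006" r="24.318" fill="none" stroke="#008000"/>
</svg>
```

; Generated by LaserGRBL
G21
G90
G00 X52.490 Y31.224
M3 S601
G1 X72.518 Y181.993 F1736
G1 X146.240 Y81.216 F1736
M5
G00 X182.860 Y55.390
M3 S601
G1 X181.009 Y64.696 F1736
G1 X175.737 Y72.585 F1736
G1 X167.848 Y77.857 F1736
G1 X158.542 Y79.708 F1736
G1 X149.236 Y77.857 F1736
G1 X141.347 Y72.585 F1736
G1 X136.075 Y64.696 F1736
G1 X134.224 Y55.390 F1736
G1 X136.075 Y46.084 F1736
G1 X141.347 Y38.195 F1736
G1 X149.236 Y32.923 F1736
G1 X158.542 Y31.072 F1736
G1 X167.848 Y32.923 F1736
G1 X175.737 Y38.195 F1736
G1 X181.009 Y46.084 F1736
G1 X182.860 Y55.390 F1736
M5
G00 X0.000 Y0.000

Since the viewBox matches the mm dimensions, user units are millimetres directly. The only transform is the Y-flip y_m = 195.396 − y_svg.

Shape 1 is a open polyline drawn with `<polyline>`. Its stroke #008000 means score at S601, F1736. After flipping Y the toolpath is (52.490,31.224) → (72.518,181.993) → (146.240,81.216).

Shape 2 is a circle drawn with `<circle>`. Its stroke #008000 means score at S601, F1736. After flipping Y the toolpath is (182.860,55.390) → (181.009,64.696) → (175.737,72.585) → (167.848,77.857) → (158.542,79.708) → (149.236,77.857) → (141.347,72.585) → (136.075,64.696) → (134.224,55.390) → (136.075,46.084) → (141.347,38.195) → (149.236,32.923) → (158.542,31.072) → (167.848,32.923) → (175.737,38.195) → (181.009,46.084) → (182.860,55.390), returning to the start.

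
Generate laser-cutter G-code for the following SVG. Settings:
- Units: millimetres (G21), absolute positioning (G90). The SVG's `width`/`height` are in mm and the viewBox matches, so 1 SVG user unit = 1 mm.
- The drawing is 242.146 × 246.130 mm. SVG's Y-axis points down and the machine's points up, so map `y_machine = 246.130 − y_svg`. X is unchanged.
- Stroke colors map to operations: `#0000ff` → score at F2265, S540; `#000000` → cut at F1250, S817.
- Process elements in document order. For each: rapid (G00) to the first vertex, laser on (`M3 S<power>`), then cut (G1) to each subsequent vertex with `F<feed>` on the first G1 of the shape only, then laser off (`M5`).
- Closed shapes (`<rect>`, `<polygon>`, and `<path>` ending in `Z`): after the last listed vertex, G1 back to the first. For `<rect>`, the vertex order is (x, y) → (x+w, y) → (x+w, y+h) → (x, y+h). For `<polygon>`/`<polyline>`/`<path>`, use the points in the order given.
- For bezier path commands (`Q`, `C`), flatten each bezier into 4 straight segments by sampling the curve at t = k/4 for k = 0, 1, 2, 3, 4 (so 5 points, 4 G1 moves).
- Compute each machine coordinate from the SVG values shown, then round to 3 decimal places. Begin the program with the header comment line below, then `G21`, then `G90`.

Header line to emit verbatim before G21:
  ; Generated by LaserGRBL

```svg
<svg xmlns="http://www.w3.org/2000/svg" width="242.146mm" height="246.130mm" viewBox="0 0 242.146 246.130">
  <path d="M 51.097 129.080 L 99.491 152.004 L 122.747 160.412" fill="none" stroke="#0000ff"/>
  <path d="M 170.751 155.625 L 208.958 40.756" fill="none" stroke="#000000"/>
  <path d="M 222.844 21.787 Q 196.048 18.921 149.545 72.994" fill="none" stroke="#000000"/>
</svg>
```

; Generated by LaserGRBL
G21
G90
G00 X51.097 Y117.050
M3 S540
G1 X99.491 Y94.126 F2265
G1 X122.747 Y85.718
M5
G00 X170.751 Y90.505
M3 S817
G1 X208.958 Y205.374 F1250
M5
G00 X222.844 Y224.343
M3 S817
G1 X208.214 Y222.217 F1250
G1 X191.121 Y212.974
G1 X171.565 Y196.614
G1 X149.545 Y173.136
M5

viewBox `0 0 242.146 246.130` with mm width/height → 1 unit = 1 mm. Flip: y_m = 246.130 − y_svg.

**Shape 1** — `<path>` open polyline, stroke `#0000ff` → score (S540, F2265). Machine vertices: (51.097,117.050) → (99.491,94.126) → (122.747,85.718). Open path.

**Shape 2** — `<path>` line segment, stroke `#000000` → cut (S817, F1250). Machine vertices: (170.751,90.505) → (208.958,205.374). Open path.

**Shape 3** — `<path>` quadratic bezier, stroke `#000000` → cut (S817, F1250). Control points (SVG): P0=(222.844,21.787), P1=(196.048,18.921), P2=(149.545,72.994); sampled at t=k/4. Machine vertices: (222.844,224.343) → (208.214,222.217) → (191.121,212.974) → (171.565,196.614) → (149.545,173.136). Open path.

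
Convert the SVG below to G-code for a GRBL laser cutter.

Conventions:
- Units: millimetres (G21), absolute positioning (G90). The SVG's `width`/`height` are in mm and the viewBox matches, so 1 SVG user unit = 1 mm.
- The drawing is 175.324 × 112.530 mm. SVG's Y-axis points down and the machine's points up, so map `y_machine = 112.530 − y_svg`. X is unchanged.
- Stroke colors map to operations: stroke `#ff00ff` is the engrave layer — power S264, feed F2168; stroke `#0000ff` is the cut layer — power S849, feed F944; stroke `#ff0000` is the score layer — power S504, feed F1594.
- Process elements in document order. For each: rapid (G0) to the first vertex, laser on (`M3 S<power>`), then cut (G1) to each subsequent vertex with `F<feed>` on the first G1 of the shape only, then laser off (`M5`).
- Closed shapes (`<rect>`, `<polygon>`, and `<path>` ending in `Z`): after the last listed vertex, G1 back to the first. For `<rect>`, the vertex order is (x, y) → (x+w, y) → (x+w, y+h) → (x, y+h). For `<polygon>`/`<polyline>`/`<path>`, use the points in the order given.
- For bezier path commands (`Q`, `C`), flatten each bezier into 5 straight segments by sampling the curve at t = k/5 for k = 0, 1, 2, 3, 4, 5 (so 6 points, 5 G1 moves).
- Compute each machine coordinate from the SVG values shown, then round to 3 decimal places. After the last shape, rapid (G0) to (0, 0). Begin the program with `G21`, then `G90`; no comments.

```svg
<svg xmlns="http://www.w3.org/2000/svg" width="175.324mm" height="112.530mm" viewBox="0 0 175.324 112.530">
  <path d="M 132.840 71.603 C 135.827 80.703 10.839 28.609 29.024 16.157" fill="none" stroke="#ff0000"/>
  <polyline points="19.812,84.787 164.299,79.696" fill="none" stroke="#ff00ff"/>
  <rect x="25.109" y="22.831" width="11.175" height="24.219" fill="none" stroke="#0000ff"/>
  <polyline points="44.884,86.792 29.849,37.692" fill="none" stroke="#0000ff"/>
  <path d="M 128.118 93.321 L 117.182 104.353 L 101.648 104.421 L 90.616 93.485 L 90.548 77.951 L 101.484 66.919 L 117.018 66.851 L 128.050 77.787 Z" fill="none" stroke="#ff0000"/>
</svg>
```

G21
G90
G0 X132.840 Y40.927
M3 S504
G1 X121.444 Y42.004 F1594
G1 X92.350 Y52.927
G1 X58.572 Y68.856
G1 X33.125 Y84.951
G1 X29.024 Y96.373
M5
G0 X19.812 Y27.743
M3 S264
G1 X164.299 Y32.834 F2168
M5
G0 X25.109 Y89.699
M3 S849
G1 X36.284 Y89.699 F944
G1 X36.284 Y65.480
G1 X25.109 Y65.480
G1 X25.109 Y89.699
M5
G0 X44.884 Y25.738
M3 S849
G1 X29.849 Y74.838 F944
M5
G0 X128.118 Y19.209
M3 S504
G1 X117.182 Y8.177 F1594
G1 X101.648 Y8.109
G1 X90.616 Y19.045
G1 X90.548 Y34.579
G1 X101.484 Y45.611
G1 X117.018 Y45.679
G1 X128.050 Y34.743
G1 X128.118 Y19.209
M5
G0 X0.000 Y0.000

viewBox `0 0 175.324 112.530` with mm width/height → 1 unit = 1 mm. Flip: y_m = 112.530 − y_svg.

**Shape 1** — `<path>` cubic bezier, stroke `#ff0000` → score (S504, F1594). Control points (SVG): P0=(132.840,71.603), P1=(135.827,80.703), P2=(10.839,28.609), P3=(29.024,16.157); sampled at t=k/5. Machine vertices: (132.840,40.927) → (121.444,42.004) → (92.350,52.927) → (58.572,68.856) → (33.125,84.951) → (29.024,96.373). Open path.

**Shape 2** — `<polyline>` line segment, stroke `#ff00ff` → engrave (S264, F2168). Machine vertices: (19.812,27.743) → (164.299,32.834). Open path.

**Shape 3** — `<rect>` rectangle, stroke `#0000ff` → cut (S849, F944). Machine vertices: (25.109,89.699) → (36.284,89.699) → (36.284,65.480) → (25.109,65.480) → (25.109,89.699). Closed: final G1 returns to the first vertex.

**Shape 4** — `<polyline>` line segment, stroke `#0000ff` → cut (S849, F944). Machine vertices: (44.884,25.738) → (29.849,74.838). Open path.

**Shape 5** — `<path>` regular polygon, stroke `#ff0000` → score (S504, F1594). Machine vertices: (128.118,19.209) → (117.182,8.177) → (101.648,8.109) → (90.616,19.045) → (90.548,34.579) → (101.484,45.611) → (117.018,45.679) → (128.050,34.743) → (128.118,19.209). Closed: final G1 returns to the first vertex.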